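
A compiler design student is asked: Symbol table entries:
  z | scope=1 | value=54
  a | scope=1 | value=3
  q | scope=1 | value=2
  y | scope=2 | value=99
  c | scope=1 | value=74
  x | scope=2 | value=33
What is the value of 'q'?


Searching symbol table for 'q':
  z | scope=1 | value=54
  a | scope=1 | value=3
  q | scope=1 | value=2 <- MATCH
  y | scope=2 | value=99
  c | scope=1 | value=74
  x | scope=2 | value=33
Found 'q' at scope 1 with value 2

2


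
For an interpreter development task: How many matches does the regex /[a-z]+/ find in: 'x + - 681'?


Pattern: /[a-z]+/ (identifiers)
Input: 'x + - 681'
Scanning for matches:
  Match 1: 'x'
Total matches: 1

1


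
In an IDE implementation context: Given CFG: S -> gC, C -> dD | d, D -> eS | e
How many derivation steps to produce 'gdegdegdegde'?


Grammar: S -> gC, C -> dD | d, D -> eS | e
Deriving 'gdegdegdegde':
Step 1: S -> gC => gC
Step 2: C -> dD => gdD
Step 3: D -> eS => gdeS
Step 4: S -> gC => gdegC
Step 5: C -> dD => gdegdD
Step 6: D -> eS => gdegdeS
Step 7: S -> gC => gdegdegC
Step 8: C -> dD => gdegdegdD
Step 9: D -> eS => gdegdegdeS
Step 10: S -> gC => gdegdegdegC
Step 11: C -> dD => gdegdegdegdD
Step 12: D -> e => gdegdegdegde
Total derivation steps: 12

12


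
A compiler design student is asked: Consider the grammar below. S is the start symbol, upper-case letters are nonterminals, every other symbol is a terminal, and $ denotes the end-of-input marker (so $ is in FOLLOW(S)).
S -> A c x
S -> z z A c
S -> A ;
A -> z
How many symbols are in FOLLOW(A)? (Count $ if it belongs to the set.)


S is the start symbol and does not occur in any rule body, so FOLLOW(S) = {$}.
Examining every occurrence of A in a rule body:
  S -> A c x : A is followed by terminal 'c' -> add 'c'
  S -> z z A c : A is followed by terminal 'c' -> add 'c' (already in the set)
  S -> A ; : A is followed by terminal ';' -> add ';'
  A -> z : A does not occur in the body -> contributes nothing
FOLLOW(A) = {;, c}
Count: 2

2


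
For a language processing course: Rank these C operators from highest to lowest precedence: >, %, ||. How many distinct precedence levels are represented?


Looking up precedence for each operator:
  > -> precedence 4
  % -> precedence 6
  || -> precedence 1
Sorted highest to lowest: %, >, ||
Distinct precedence values: [6, 4, 1]
Number of distinct levels: 3

3


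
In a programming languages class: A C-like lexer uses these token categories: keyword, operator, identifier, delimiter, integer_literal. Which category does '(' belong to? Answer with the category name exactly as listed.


Token: '('
Checking categories:
  identifier: no
  integer_literal: no
  operator: no
  keyword: no
  delimiter: YES
Category: delimiter

delimiter


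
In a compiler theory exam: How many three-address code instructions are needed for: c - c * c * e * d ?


Expression: c - c * c * e * d
Generating three-address code (respecting * over +/- precedence):
  Instruction 1: t1 = c * c
  Instruction 2: t2 = t1 * e
  Instruction 3: t3 = t2 * d
  Instruction 4: t4 = c - t3
Total instructions: 4

4


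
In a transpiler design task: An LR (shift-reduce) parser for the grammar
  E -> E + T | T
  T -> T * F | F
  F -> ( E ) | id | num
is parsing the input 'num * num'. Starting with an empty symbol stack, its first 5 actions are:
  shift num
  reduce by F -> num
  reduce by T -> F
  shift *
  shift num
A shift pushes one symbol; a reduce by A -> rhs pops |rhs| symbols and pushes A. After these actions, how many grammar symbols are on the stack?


Tracking the symbol stack through each action:
  Action 1: shift 'num' : push -> stack = [num] (size 1)
  Action 2: reduce by F -> num : pop 1, push F -> stack = [F] (size 1)
  Action 3: reduce by T -> F : pop 1, push T -> stack = [T] (size 1)
  Action 4: shift '*' : push -> stack = [T, *] (size 2)
  Action 5: shift 'num' : push -> stack = [T, *, num] (size 3)
Final stack size: 3

3


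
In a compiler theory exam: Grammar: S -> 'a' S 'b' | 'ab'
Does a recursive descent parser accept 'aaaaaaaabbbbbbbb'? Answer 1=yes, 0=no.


Grammar accepts strings of the form a^n b^n (n >= 1)
Word: 'aaaaaaaabbbbbbbb'
Counting: 8 a's and 8 b's
Check: 8 == 8? Yes
Derivation (S -> aSb applied 7 time(s), then S -> ab): S => aSb => aaSbb => aaaSbbb => aaaaSbbbb => aaaaaSbbbbb => aaaaaaSbbbbbb => aaaaaaaSbbbbbbb => aaaaaaaabbbbbbbb
Accepted

1


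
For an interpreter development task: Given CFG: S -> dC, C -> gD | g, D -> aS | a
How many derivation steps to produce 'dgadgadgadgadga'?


Grammar: S -> dC, C -> gD | g, D -> aS | a
Deriving 'dgadgadgadgadga':
Step 1: S -> dC => dC
Step 2: C -> gD => dgD
Step 3: D -> aS => dgaS
Step 4: S -> dC => dgadC
Step 5: C -> gD => dgadgD
Step 6: D -> aS => dgadgaS
Step 7: S -> dC => dgadgadC
Step 8: C -> gD => dgadgadgD
Step 9: D -> aS => dgadgadgaS
Step 10: S -> dC => dgadgadgadC
Step 11: C -> gD => dgadgadgadgD
Step 12: D -> aS => dgadgadgadgaS
Step 13: S -> dC => dgadgadgadgadC
Step 14: C -> gD => dgadgadgadgadgD
Step 15: D -> a => dgadgadgadgadga
Total derivation steps: 15

15


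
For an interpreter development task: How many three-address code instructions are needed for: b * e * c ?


Expression: b * e * c
Generating three-address code (respecting * over +/- precedence):
  Instruction 1: t1 = b * e
  Instruction 2: t2 = t1 * c
Total instructions: 2

2


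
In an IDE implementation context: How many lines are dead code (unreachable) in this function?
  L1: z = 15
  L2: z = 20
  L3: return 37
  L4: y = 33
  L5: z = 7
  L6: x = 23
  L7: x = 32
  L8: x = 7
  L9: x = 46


Analyzing control flow:
  L1: reachable (before return)
  L2: reachable (before return)
  L3: reachable (return statement)
  L4: DEAD (after return at L3)
  L5: DEAD (after return at L3)
  L6: DEAD (after return at L3)
  L7: DEAD (after return at L3)
  L8: DEAD (after return at L3)
  L9: DEAD (after return at L3)
Return at L3, total lines = 9
Dead lines: L4 through L9
Count: 6

6


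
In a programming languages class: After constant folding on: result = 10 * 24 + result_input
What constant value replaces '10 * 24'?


Identifying constant sub-expression:
  Original: result = 10 * 24 + result_input
  10 and 24 are both compile-time constants
  Evaluating: 10 * 24 = 240
  After folding: result = 240 + result_input

240


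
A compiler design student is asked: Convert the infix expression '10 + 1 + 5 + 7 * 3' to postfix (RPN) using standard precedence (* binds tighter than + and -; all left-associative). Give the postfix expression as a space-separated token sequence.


Applying the shunting-yard algorithm:
  Operand 10 -> output
  Push '+' onto operator stack -> op-stack: [+]
  Operand 1 -> output
  See '+' (prec 1); top '+' (prec 1) >= it -> pop '+' to output
  Push '+' onto operator stack -> op-stack: [+]
  Operand 5 -> output
  See '+' (prec 1); top '+' (prec 1) >= it -> pop '+' to output
  Push '+' onto operator stack -> op-stack: [+]
  Operand 7 -> output
  Push '*' onto operator stack -> op-stack: [+, *]
  Operand 3 -> output
  End of input: pop '*' to output
  End of input: pop '+' to output
Postfix result: 10 1 + 5 + 7 3 * +

10 1 + 5 + 7 3 * +


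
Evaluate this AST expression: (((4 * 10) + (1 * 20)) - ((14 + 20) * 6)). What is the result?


Expression: (((4 * 10) + (1 * 20)) - ((14 + 20) * 6))
Evaluating step by step:
  4 * 10 = 40
  1 * 20 = 20
  40 + 20 = 60
  14 + 20 = 34
  34 * 6 = 204
  60 - 204 = -144
Result: -144

-144


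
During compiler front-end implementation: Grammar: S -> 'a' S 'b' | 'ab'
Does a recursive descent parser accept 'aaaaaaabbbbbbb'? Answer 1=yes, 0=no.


Grammar accepts strings of the form a^n b^n (n >= 1)
Word: 'aaaaaaabbbbbbb'
Counting: 7 a's and 7 b's
Check: 7 == 7? Yes
Derivation (S -> aSb applied 6 time(s), then S -> ab): S => aSb => aaSbb => aaaSbbb => aaaaSbbbb => aaaaaSbbbbb => aaaaaaSbbbbbb => aaaaaaabbbbbbb
Accepted

1


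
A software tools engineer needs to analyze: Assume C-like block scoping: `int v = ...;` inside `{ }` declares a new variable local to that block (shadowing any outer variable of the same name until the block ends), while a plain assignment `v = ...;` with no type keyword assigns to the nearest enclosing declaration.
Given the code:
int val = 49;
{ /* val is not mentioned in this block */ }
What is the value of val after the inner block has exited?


Analyzing scoping rules:
Outer scope: declares val = 49
Inner block: val is neither redeclared nor assigned -> unchanged
After the block -> 49
Result: 49

49


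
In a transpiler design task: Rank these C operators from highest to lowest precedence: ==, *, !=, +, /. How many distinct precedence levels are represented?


Looking up precedence for each operator:
  == -> precedence 3
  * -> precedence 6
  != -> precedence 3
  + -> precedence 5
  / -> precedence 6
Sorted highest to lowest: *, /, +, ==, !=
Distinct precedence values: [6, 5, 3]
Number of distinct levels: 3

3


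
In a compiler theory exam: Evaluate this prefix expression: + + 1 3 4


Parsing prefix expression: + + 1 3 4
Step 1: Innermost operation '+ 1 3'
  1 + 3 = 4
Step 2: Outer operation '+ [4] 4'
  4 + 4 = 8

8


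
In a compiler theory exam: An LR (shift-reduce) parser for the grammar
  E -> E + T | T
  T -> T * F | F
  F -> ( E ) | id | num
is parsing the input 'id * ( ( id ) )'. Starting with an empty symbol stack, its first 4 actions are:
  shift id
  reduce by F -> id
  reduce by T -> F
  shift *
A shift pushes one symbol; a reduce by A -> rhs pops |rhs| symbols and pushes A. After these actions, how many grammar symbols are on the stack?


Tracking the symbol stack through each action:
  Action 1: shift 'id' : push -> stack = [id] (size 1)
  Action 2: reduce by F -> id : pop 1, push F -> stack = [F] (size 1)
  Action 3: reduce by T -> F : pop 1, push T -> stack = [T] (size 1)
  Action 4: shift '*' : push -> stack = [T, *] (size 2)
Final stack size: 2

2


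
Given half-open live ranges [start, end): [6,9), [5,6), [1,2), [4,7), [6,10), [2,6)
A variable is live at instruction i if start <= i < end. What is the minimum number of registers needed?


Live ranges:
  Var0: [6, 9)
  Var1: [5, 6)
  Var2: [1, 2)
  Var3: [4, 7)
  Var4: [6, 10)
  Var5: [2, 6)
Sweep-line events (position, delta, active):
  pos=1 start -> active=1
  pos=2 end -> active=0
  pos=2 start -> active=1
  pos=4 start -> active=2
  pos=5 start -> active=3
  pos=6 end -> active=2
  pos=6 end -> active=1
  pos=6 start -> active=2
  pos=6 start -> active=3
  pos=7 end -> active=2
  pos=9 end -> active=1
  pos=10 end -> active=0
Maximum simultaneous active: 3
Minimum registers needed: 3

3


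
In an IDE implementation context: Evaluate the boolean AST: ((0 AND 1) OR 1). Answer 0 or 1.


Step 1: Evaluate inner node
  0 AND 1 = 0
Step 2: Evaluate root node
  0 OR 1 = 1

1


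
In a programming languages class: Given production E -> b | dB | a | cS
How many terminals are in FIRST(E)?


Production: E -> b | dB | a | cS
Examining each alternative for leading terminals:
  E -> b : first terminal = 'b'
  E -> dB : first terminal = 'd'
  E -> a : first terminal = 'a'
  E -> cS : first terminal = 'c'
FIRST(E) = {a, b, c, d}
Count: 4

4


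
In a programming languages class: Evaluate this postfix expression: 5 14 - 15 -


Processing tokens left to right:
Push 5, Push 14
Pop 5 and 14, compute 5 - 14 = -9, push -9
Push 15
Pop -9 and 15, compute -9 - 15 = -24, push -24
Stack result: -24

-24


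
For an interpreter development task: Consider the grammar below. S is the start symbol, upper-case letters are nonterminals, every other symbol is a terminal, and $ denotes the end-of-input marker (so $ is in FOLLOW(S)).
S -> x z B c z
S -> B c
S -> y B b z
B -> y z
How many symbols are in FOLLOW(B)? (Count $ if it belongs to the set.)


S is the start symbol and does not occur in any rule body, so FOLLOW(S) = {$}.
Examining every occurrence of B in a rule body:
  S -> x z B c z : B is followed by terminal 'c' -> add 'c'
  S -> B c : B is followed by terminal 'c' -> add 'c' (already in the set)
  S -> y B b z : B is followed by terminal 'b' -> add 'b'
  B -> y z : B does not occur in the body -> contributes nothing
FOLLOW(B) = {b, c}
Count: 2

2


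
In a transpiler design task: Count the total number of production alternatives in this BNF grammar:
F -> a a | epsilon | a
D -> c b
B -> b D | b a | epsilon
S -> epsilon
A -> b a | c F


Counting alternatives per rule:
  F: 3 alternative(s)
  D: 1 alternative(s)
  B: 3 alternative(s)
  S: 1 alternative(s)
  A: 2 alternative(s)
Sum: 3 + 1 + 3 + 1 + 2 = 10

10


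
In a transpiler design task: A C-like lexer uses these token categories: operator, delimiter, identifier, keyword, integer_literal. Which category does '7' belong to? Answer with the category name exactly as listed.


Token: '7'
Checking categories:
  identifier: no
  integer_literal: YES
  operator: no
  keyword: no
  delimiter: no
Category: integer_literal

integer_literal


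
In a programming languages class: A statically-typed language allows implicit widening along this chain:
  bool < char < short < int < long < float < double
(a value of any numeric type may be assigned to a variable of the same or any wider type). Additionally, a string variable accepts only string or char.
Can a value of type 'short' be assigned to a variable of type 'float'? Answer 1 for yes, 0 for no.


Target variable type: float
Source value type: short
Numeric ranks: short=2, float=5
Widening allowed iff rank(source) <= rank(target): 2 <= 5? Yes
Result: 1

1


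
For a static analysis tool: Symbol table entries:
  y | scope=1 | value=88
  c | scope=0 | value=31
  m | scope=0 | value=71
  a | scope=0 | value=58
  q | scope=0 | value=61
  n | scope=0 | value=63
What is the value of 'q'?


Searching symbol table for 'q':
  y | scope=1 | value=88
  c | scope=0 | value=31
  m | scope=0 | value=71
  a | scope=0 | value=58
  q | scope=0 | value=61 <- MATCH
  n | scope=0 | value=63
Found 'q' at scope 0 with value 61

61


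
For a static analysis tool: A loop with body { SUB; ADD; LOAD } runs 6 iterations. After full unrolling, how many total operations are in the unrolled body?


Loop body operations: SUB, ADD, LOAD (3 ops per iteration)
Unrolling 6 iterations:
  Iteration 1: SUB, ADD, LOAD (3 ops)
  Iteration 2: SUB, ADD, LOAD (3 ops)
  Iteration 3: SUB, ADD, LOAD (3 ops)
  Iteration 4: SUB, ADD, LOAD (3 ops)
  Iteration 5: SUB, ADD, LOAD (3 ops)
  Iteration 6: SUB, ADD, LOAD (3 ops)
Total: 6 iterations * 3 ops/iter = 18 operations

18


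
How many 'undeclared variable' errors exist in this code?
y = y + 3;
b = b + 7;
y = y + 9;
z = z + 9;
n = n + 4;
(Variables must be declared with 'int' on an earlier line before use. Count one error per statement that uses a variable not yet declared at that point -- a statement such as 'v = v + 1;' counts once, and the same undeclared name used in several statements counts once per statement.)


Scanning code line by line:
  Line 1: use 'y' -> ERROR (undeclared)
  Line 2: use 'b' -> ERROR (undeclared)
  Line 3: use 'y' -> ERROR (undeclared)
  Line 4: use 'z' -> ERROR (undeclared)
  Line 5: use 'n' -> ERROR (undeclared)
Total undeclared variable errors: 5

5


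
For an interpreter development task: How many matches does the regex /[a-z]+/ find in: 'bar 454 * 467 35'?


Pattern: /[a-z]+/ (identifiers)
Input: 'bar 454 * 467 35'
Scanning for matches:
  Match 1: 'bar'
Total matches: 1

1


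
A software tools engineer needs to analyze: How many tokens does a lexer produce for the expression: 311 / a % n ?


Scanning '311 / a % n'
Token 1: '311' -> integer_literal
Token 2: '/' -> operator
Token 3: 'a' -> identifier
Token 4: '%' -> operator
Token 5: 'n' -> identifier
Total tokens: 5

5


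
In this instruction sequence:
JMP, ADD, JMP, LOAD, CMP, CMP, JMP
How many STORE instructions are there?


Scanning instruction sequence for STORE:
  Position 1: JMP
  Position 2: ADD
  Position 3: JMP
  Position 4: LOAD
  Position 5: CMP
  Position 6: CMP
  Position 7: JMP
Matches at positions: []
Total STORE count: 0

0


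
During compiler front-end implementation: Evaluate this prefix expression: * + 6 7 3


Parsing prefix expression: * + 6 7 3
Step 1: Innermost operation '+ 6 7'
  6 + 7 = 13
Step 2: Outer operation '* [13] 3'
  13 * 3 = 39

39


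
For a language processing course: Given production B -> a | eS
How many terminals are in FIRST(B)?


Production: B -> a | eS
Examining each alternative for leading terminals:
  B -> a : first terminal = 'a'
  B -> eS : first terminal = 'e'
FIRST(B) = {a, e}
Count: 2

2


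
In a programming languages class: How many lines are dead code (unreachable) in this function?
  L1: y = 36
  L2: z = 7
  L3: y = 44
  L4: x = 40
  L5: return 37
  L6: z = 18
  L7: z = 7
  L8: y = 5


Analyzing control flow:
  L1: reachable (before return)
  L2: reachable (before return)
  L3: reachable (before return)
  L4: reachable (before return)
  L5: reachable (return statement)
  L6: DEAD (after return at L5)
  L7: DEAD (after return at L5)
  L8: DEAD (after return at L5)
Return at L5, total lines = 8
Dead lines: L6 through L8
Count: 3

3


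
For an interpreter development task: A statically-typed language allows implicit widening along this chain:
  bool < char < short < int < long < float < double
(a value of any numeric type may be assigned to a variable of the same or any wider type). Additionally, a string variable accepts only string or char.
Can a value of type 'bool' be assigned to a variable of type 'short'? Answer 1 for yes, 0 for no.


Target variable type: short
Source value type: bool
Numeric ranks: bool=0, short=2
Widening allowed iff rank(source) <= rank(target): 0 <= 2? Yes
Result: 1

1


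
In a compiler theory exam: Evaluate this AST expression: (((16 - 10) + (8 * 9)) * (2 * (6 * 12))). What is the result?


Expression: (((16 - 10) + (8 * 9)) * (2 * (6 * 12)))
Evaluating step by step:
  16 - 10 = 6
  8 * 9 = 72
  6 + 72 = 78
  6 * 12 = 72
  2 * 72 = 144
  78 * 144 = 11232
Result: 11232

11232


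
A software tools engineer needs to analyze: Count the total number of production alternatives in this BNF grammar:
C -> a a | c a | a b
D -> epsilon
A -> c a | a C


Counting alternatives per rule:
  C: 3 alternative(s)
  D: 1 alternative(s)
  A: 2 alternative(s)
Sum: 3 + 1 + 2 = 6

6


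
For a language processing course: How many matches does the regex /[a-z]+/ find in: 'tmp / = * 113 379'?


Pattern: /[a-z]+/ (identifiers)
Input: 'tmp / = * 113 379'
Scanning for matches:
  Match 1: 'tmp'
Total matches: 1

1


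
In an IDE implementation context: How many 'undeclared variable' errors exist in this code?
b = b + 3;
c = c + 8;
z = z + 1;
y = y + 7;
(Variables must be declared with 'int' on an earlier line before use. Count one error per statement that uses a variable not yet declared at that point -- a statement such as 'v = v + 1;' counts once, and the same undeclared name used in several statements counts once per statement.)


Scanning code line by line:
  Line 1: use 'b' -> ERROR (undeclared)
  Line 2: use 'c' -> ERROR (undeclared)
  Line 3: use 'z' -> ERROR (undeclared)
  Line 4: use 'y' -> ERROR (undeclared)
Total undeclared variable errors: 4

4


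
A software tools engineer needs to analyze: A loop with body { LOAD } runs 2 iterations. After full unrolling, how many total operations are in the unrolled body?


Loop body operations: LOAD (1 op per iteration)
Unrolling 2 iterations:
  Iteration 1: LOAD (1 ops)
  Iteration 2: LOAD (1 ops)
Total: 2 iterations * 1 ops/iter = 2 operations

2


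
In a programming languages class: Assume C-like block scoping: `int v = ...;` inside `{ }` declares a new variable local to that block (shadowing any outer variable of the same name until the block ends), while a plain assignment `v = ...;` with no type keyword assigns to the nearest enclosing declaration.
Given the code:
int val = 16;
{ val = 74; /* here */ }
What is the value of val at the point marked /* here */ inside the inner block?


Analyzing scoping rules:
Outer scope: declares val = 16
Inner block: 'val = 74;' has no type keyword, so it is an assignment to the outer val (no shadowing)
Inside the block, after the assignment -> 74
Result: 74

74


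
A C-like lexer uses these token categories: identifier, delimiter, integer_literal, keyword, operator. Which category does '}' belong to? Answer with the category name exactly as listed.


Token: '}'
Checking categories:
  identifier: no
  integer_literal: no
  operator: no
  keyword: no
  delimiter: YES
Category: delimiter

delimiter


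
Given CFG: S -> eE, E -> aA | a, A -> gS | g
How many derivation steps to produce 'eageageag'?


Grammar: S -> eE, E -> aA | a, A -> gS | g
Deriving 'eageageag':
Step 1: S -> eE => eE
Step 2: E -> aA => eaA
Step 3: A -> gS => eagS
Step 4: S -> eE => eageE
Step 5: E -> aA => eageaA
Step 6: A -> gS => eageagS
Step 7: S -> eE => eageageE
Step 8: E -> aA => eageageaA
Step 9: A -> g => eageageag
Total derivation steps: 9

9


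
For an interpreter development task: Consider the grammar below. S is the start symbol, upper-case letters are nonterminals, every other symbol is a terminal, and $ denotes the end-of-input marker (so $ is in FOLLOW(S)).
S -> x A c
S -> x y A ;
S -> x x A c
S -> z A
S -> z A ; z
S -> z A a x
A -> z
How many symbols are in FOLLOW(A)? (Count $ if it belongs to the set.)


S is the start symbol and does not occur in any rule body, so FOLLOW(S) = {$}.
Examining every occurrence of A in a rule body:
  S -> x A c : A is followed by terminal 'c' -> add 'c'
  S -> x y A ; : A is followed by terminal ';' -> add ';'
  S -> x x A c : A is followed by terminal 'c' -> add 'c' (already in the set)
  S -> z A : A is at the right end -> add FOLLOW(S) = {$}
  S -> z A ; z : A is followed by terminal ';' -> add ';' (already in the set)
  S -> z A a x : A is followed by terminal 'a' -> add 'a'
  A -> z : A does not occur in the body -> contributes nothing
FOLLOW(A) = {;, a, c, $}
Count: 4

4


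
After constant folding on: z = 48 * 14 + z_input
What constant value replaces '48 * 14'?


Identifying constant sub-expression:
  Original: z = 48 * 14 + z_input
  48 and 14 are both compile-time constants
  Evaluating: 48 * 14 = 672
  After folding: z = 672 + z_input

672


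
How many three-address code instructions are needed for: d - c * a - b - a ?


Expression: d - c * a - b - a
Generating three-address code (respecting * over +/- precedence):
  Instruction 1: t1 = c * a
  Instruction 2: t2 = d - t1
  Instruction 3: t3 = t2 - b
  Instruction 4: t4 = t3 - a
Total instructions: 4

4


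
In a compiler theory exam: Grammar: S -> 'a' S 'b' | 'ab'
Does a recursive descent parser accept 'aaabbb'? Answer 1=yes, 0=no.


Grammar accepts strings of the form a^n b^n (n >= 1)
Word: 'aaabbb'
Counting: 3 a's and 3 b's
Check: 3 == 3? Yes
Derivation (S -> aSb applied 2 time(s), then S -> ab): S => aSb => aaSbb => aaabbb
Accepted

1


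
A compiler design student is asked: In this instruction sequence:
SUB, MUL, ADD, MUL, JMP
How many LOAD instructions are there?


Scanning instruction sequence for LOAD:
  Position 1: SUB
  Position 2: MUL
  Position 3: ADD
  Position 4: MUL
  Position 5: JMP
Matches at positions: []
Total LOAD count: 0

0


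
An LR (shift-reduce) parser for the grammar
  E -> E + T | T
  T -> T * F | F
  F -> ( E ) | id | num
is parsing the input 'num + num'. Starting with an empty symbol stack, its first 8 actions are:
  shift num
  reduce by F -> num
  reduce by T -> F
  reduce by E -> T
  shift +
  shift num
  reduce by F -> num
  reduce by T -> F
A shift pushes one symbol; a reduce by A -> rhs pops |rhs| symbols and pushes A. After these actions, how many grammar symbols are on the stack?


Tracking the symbol stack through each action:
  Action 1: shift 'num' : push -> stack = [num] (size 1)
  Action 2: reduce by F -> num : pop 1, push F -> stack = [F] (size 1)
  Action 3: reduce by T -> F : pop 1, push T -> stack = [T] (size 1)
  Action 4: reduce by E -> T : pop 1, push E -> stack = [E] (size 1)
  Action 5: shift '+' : push -> stack = [E, +] (size 2)
  Action 6: shift 'num' : push -> stack = [E, +, num] (size 3)
  Action 7: reduce by F -> num : pop 1, push F -> stack = [E, +, F] (size 3)
  Action 8: reduce by T -> F : pop 1, push T -> stack = [E, +, T] (size 3)
Final stack size: 3

3


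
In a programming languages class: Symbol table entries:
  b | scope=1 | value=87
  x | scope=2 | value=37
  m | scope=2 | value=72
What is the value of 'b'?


Searching symbol table for 'b':
  b | scope=1 | value=87 <- MATCH
  x | scope=2 | value=37
  m | scope=2 | value=72
Found 'b' at scope 1 with value 87

87


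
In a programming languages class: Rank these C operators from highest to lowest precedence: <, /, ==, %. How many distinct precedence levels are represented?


Looking up precedence for each operator:
  < -> precedence 4
  / -> precedence 6
  == -> precedence 3
  % -> precedence 6
Sorted highest to lowest: /, %, <, ==
Distinct precedence values: [6, 4, 3]
Number of distinct levels: 3

3


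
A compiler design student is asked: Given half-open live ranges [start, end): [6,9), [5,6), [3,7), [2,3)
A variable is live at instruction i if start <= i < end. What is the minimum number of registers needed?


Live ranges:
  Var0: [6, 9)
  Var1: [5, 6)
  Var2: [3, 7)
  Var3: [2, 3)
Sweep-line events (position, delta, active):
  pos=2 start -> active=1
  pos=3 end -> active=0
  pos=3 start -> active=1
  pos=5 start -> active=2
  pos=6 end -> active=1
  pos=6 start -> active=2
  pos=7 end -> active=1
  pos=9 end -> active=0
Maximum simultaneous active: 2
Minimum registers needed: 2

2


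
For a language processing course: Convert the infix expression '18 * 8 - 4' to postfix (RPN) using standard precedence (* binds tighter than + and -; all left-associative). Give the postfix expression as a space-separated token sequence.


Applying the shunting-yard algorithm:
  Operand 18 -> output
  Push '*' onto operator stack -> op-stack: [*]
  Operand 8 -> output
  See '-' (prec 1); top '*' (prec 2) >= it -> pop '*' to output
  Push '-' onto operator stack -> op-stack: [-]
  Operand 4 -> output
  End of input: pop '-' to output
Postfix result: 18 8 * 4 -

18 8 * 4 -


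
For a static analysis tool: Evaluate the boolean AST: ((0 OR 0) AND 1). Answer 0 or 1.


Step 1: Evaluate inner node
  0 OR 0 = 0
Step 2: Evaluate root node
  0 AND 1 = 0

0


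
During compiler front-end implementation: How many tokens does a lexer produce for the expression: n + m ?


Scanning 'n + m'
Token 1: 'n' -> identifier
Token 2: '+' -> operator
Token 3: 'm' -> identifier
Total tokens: 3

3


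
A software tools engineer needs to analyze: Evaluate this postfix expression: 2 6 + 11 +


Processing tokens left to right:
Push 2, Push 6
Pop 2 and 6, compute 2 + 6 = 8, push 8
Push 11
Pop 8 and 11, compute 8 + 11 = 19, push 19
Stack result: 19

19


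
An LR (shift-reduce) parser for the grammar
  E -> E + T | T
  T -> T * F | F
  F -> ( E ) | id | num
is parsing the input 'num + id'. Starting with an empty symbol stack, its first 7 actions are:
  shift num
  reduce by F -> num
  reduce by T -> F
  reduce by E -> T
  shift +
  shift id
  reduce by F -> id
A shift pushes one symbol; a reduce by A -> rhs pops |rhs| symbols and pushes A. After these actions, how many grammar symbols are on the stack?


Tracking the symbol stack through each action:
  Action 1: shift 'num' : push -> stack = [num] (size 1)
  Action 2: reduce by F -> num : pop 1, push F -> stack = [F] (size 1)
  Action 3: reduce by T -> F : pop 1, push T -> stack = [T] (size 1)
  Action 4: reduce by E -> T : pop 1, push E -> stack = [E] (size 1)
  Action 5: shift '+' : push -> stack = [E, +] (size 2)
  Action 6: shift 'id' : push -> stack = [E, +, id] (size 3)
  Action 7: reduce by F -> id : pop 1, push F -> stack = [E, +, F] (size 3)
Final stack size: 3

3


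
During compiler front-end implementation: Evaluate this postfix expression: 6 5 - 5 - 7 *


Processing tokens left to right:
Push 6, Push 5
Pop 6 and 5, compute 6 - 5 = 1, push 1
Push 5
Pop 1 and 5, compute 1 - 5 = -4, push -4
Push 7
Pop -4 and 7, compute -4 * 7 = -28, push -28
Stack result: -28

-28


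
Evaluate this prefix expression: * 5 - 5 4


Parsing prefix expression: * 5 - 5 4
Step 1: Innermost operation '- 5 4'
  5 - 4 = 1
Step 2: Outer operation '* 5 [1]'
  5 * 1 = 5

5


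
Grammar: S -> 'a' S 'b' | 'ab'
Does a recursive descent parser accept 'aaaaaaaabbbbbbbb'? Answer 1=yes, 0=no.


Grammar accepts strings of the form a^n b^n (n >= 1)
Word: 'aaaaaaaabbbbbbbb'
Counting: 8 a's and 8 b's
Check: 8 == 8? Yes
Derivation (S -> aSb applied 7 time(s), then S -> ab): S => aSb => aaSbb => aaaSbbb => aaaaSbbbb => aaaaaSbbbbb => aaaaaaSbbbbbb => aaaaaaaSbbbbbbb => aaaaaaaabbbbbbbb
Accepted

1


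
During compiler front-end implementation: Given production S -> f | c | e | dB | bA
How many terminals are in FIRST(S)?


Production: S -> f | c | e | dB | bA
Examining each alternative for leading terminals:
  S -> f : first terminal = 'f'
  S -> c : first terminal = 'c'
  S -> e : first terminal = 'e'
  S -> dB : first terminal = 'd'
  S -> bA : first terminal = 'b'
FIRST(S) = {b, c, d, e, f}
Count: 5

5


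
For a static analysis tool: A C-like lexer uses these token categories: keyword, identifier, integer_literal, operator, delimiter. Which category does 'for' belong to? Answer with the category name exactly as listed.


Token: 'for'
Checking categories:
  identifier: no
  integer_literal: no
  operator: no
  keyword: YES
  delimiter: no
Category: keyword

keyword


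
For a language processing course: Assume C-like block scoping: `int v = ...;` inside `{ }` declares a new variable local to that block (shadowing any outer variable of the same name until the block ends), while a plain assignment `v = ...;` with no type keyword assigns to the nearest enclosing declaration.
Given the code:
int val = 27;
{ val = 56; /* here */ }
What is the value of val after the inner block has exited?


Analyzing scoping rules:
Outer scope: declares val = 27
Inner block: 'val = 56;' has no type keyword, so it is an assignment to the outer val (no shadowing)
The assignment changed the outer variable itself, so the new value persists after the block -> 56
Result: 56

56


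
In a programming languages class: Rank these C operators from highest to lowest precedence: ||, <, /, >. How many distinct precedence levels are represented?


Looking up precedence for each operator:
  || -> precedence 1
  < -> precedence 4
  / -> precedence 6
  > -> precedence 4
Sorted highest to lowest: /, <, >, ||
Distinct precedence values: [6, 4, 1]
Number of distinct levels: 3

3


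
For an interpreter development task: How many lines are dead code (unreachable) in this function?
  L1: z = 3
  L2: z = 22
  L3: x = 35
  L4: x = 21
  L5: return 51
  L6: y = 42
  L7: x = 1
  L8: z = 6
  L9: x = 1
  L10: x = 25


Analyzing control flow:
  L1: reachable (before return)
  L2: reachable (before return)
  L3: reachable (before return)
  L4: reachable (before return)
  L5: reachable (return statement)
  L6: DEAD (after return at L5)
  L7: DEAD (after return at L5)
  L8: DEAD (after return at L5)
  L9: DEAD (after return at L5)
  L10: DEAD (after return at L5)
Return at L5, total lines = 10
Dead lines: L6 through L10
Count: 5

5


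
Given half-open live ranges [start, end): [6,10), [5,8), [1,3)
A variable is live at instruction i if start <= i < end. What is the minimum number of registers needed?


Live ranges:
  Var0: [6, 10)
  Var1: [5, 8)
  Var2: [1, 3)
Sweep-line events (position, delta, active):
  pos=1 start -> active=1
  pos=3 end -> active=0
  pos=5 start -> active=1
  pos=6 start -> active=2
  pos=8 end -> active=1
  pos=10 end -> active=0
Maximum simultaneous active: 2
Minimum registers needed: 2

2


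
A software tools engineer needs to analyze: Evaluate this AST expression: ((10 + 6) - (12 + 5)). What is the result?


Expression: ((10 + 6) - (12 + 5))
Evaluating step by step:
  10 + 6 = 16
  12 + 5 = 17
  16 - 17 = -1
Result: -1

-1


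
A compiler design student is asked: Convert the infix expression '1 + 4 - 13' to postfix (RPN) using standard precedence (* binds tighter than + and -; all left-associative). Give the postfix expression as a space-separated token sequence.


Applying the shunting-yard algorithm:
  Operand 1 -> output
  Push '+' onto operator stack -> op-stack: [+]
  Operand 4 -> output
  See '-' (prec 1); top '+' (prec 1) >= it -> pop '+' to output
  Push '-' onto operator stack -> op-stack: [-]
  Operand 13 -> output
  End of input: pop '-' to output
Postfix result: 1 4 + 13 -

1 4 + 13 -


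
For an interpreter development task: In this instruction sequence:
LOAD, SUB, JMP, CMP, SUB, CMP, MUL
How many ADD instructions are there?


Scanning instruction sequence for ADD:
  Position 1: LOAD
  Position 2: SUB
  Position 3: JMP
  Position 4: CMP
  Position 5: SUB
  Position 6: CMP
  Position 7: MUL
Matches at positions: []
Total ADD count: 0

0


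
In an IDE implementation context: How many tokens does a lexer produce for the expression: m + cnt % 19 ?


Scanning 'm + cnt % 19'
Token 1: 'm' -> identifier
Token 2: '+' -> operator
Token 3: 'cnt' -> identifier
Token 4: '%' -> operator
Token 5: '19' -> integer_literal
Total tokens: 5

5


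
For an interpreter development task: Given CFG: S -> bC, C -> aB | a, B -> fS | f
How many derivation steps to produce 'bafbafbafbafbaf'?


Grammar: S -> bC, C -> aB | a, B -> fS | f
Deriving 'bafbafbafbafbaf':
Step 1: S -> bC => bC
Step 2: C -> aB => baB
Step 3: B -> fS => bafS
Step 4: S -> bC => bafbC
Step 5: C -> aB => bafbaB
Step 6: B -> fS => bafbafS
Step 7: S -> bC => bafbafbC
Step 8: C -> aB => bafbafbaB
Step 9: B -> fS => bafbafbafS
Step 10: S -> bC => bafbafbafbC
Step 11: C -> aB => bafbafbafbaB
Step 12: B -> fS => bafbafbafbafS
Step 13: S -> bC => bafbafbafbafbC
Step 14: C -> aB => bafbafbafbafbaB
Step 15: B -> f => bafbafbafbafbaf
Total derivation steps: 15

15


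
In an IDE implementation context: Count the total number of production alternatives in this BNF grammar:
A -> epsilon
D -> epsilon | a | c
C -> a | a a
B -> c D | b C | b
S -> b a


Counting alternatives per rule:
  A: 1 alternative(s)
  D: 3 alternative(s)
  C: 2 alternative(s)
  B: 3 alternative(s)
  S: 1 alternative(s)
Sum: 1 + 3 + 2 + 3 + 1 = 10

10


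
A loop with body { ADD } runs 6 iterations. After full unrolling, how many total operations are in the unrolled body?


Loop body operations: ADD (1 op per iteration)
Unrolling 6 iterations:
  Iteration 1: ADD (1 ops)
  Iteration 2: ADD (1 ops)
  Iteration 3: ADD (1 ops)
  Iteration 4: ADD (1 ops)
  Iteration 5: ADD (1 ops)
  Iteration 6: ADD (1 ops)
Total: 6 iterations * 1 ops/iter = 6 operations

6


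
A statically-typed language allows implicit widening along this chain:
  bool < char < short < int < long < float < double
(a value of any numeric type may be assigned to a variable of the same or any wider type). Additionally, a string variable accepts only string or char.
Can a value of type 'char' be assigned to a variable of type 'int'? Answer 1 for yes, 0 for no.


Target variable type: int
Source value type: char
Numeric ranks: char=1, int=3
Widening allowed iff rank(source) <= rank(target): 1 <= 3? Yes
Result: 1

1


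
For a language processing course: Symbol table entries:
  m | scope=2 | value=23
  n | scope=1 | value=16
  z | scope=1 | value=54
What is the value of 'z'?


Searching symbol table for 'z':
  m | scope=2 | value=23
  n | scope=1 | value=16
  z | scope=1 | value=54 <- MATCH
Found 'z' at scope 1 with value 54

54


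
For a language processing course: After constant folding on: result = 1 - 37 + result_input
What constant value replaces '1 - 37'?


Identifying constant sub-expression:
  Original: result = 1 - 37 + result_input
  1 and 37 are both compile-time constants
  Evaluating: 1 - 37 = -36
  After folding: result = -36 + result_input

-36


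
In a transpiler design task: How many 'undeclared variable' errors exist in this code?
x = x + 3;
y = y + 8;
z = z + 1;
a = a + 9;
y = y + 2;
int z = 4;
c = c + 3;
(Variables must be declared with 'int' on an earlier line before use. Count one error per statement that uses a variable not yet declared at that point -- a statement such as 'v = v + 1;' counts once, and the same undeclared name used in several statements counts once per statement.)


Scanning code line by line:
  Line 1: use 'x' -> ERROR (undeclared)
  Line 2: use 'y' -> ERROR (undeclared)
  Line 3: use 'z' -> ERROR (undeclared)
  Line 4: use 'a' -> ERROR (undeclared)
  Line 5: use 'y' -> ERROR (undeclared)
  Line 6: declare 'z' -> declared = ['z']
  Line 7: use 'c' -> ERROR (undeclared)
Total undeclared variable errors: 6

6


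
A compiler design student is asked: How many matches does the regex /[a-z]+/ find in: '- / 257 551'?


Pattern: /[a-z]+/ (identifiers)
Input: '- / 257 551'
Scanning for matches:
Total matches: 0

0


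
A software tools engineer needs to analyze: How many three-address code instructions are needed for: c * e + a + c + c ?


Expression: c * e + a + c + c
Generating three-address code (respecting * over +/- precedence):
  Instruction 1: t1 = c * e
  Instruction 2: t2 = t1 + a
  Instruction 3: t3 = t2 + c
  Instruction 4: t4 = t3 + c
Total instructions: 4

4


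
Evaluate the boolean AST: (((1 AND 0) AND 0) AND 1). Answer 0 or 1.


Step 1: Evaluate inner node
  1 AND 0 = 0
Step 2: Evaluate next node
  0 AND 0 = 0
Step 3: Evaluate root node
  0 AND 1 = 0

0


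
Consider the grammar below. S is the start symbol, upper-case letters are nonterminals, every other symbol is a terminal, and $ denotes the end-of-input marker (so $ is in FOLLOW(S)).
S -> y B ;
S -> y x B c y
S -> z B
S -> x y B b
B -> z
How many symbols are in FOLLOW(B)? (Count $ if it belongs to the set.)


S is the start symbol and does not occur in any rule body, so FOLLOW(S) = {$}.
Examining every occurrence of B in a rule body:
  S -> y B ; : B is followed by terminal ';' -> add ';'
  S -> y x B c y : B is followed by terminal 'c' -> add 'c'
  S -> z B : B is at the right end -> add FOLLOW(S) = {$}
  S -> x y B b : B is followed by terminal 'b' -> add 'b'
  B -> z : B does not occur in the body -> contributes nothing
FOLLOW(B) = {;, b, c, $}
Count: 4

4


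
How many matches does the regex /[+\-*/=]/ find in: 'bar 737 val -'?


Pattern: /[+\-*/=]/ (operators)
Input: 'bar 737 val -'
Scanning for matches:
  Match 1: '-'
Total matches: 1

1


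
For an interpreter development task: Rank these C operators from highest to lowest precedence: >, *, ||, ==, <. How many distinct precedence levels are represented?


Looking up precedence for each operator:
  > -> precedence 4
  * -> precedence 6
  || -> precedence 1
  == -> precedence 3
  < -> precedence 4
Sorted highest to lowest: *, >, <, ==, ||
Distinct precedence values: [6, 4, 3, 1]
Number of distinct levels: 4

4


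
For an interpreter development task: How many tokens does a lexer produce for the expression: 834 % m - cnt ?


Scanning '834 % m - cnt'
Token 1: '834' -> integer_literal
Token 2: '%' -> operator
Token 3: 'm' -> identifier
Token 4: '-' -> operator
Token 5: 'cnt' -> identifier
Total tokens: 5

5


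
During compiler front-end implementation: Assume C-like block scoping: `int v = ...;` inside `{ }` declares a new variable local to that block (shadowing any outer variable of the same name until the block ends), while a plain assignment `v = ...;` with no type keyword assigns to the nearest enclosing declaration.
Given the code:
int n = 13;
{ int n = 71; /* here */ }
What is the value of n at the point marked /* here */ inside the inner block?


Analyzing scoping rules:
Outer scope: declares n = 13
Inner block: 'int n = 71;' declares a NEW n that shadows the outer one
Inside the block the inner declaration is in scope -> 71
Result: 71

71


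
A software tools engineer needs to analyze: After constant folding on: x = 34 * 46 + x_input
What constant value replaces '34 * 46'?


Identifying constant sub-expression:
  Original: x = 34 * 46 + x_input
  34 and 46 are both compile-time constants
  Evaluating: 34 * 46 = 1564
  After folding: x = 1564 + x_input

1564
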